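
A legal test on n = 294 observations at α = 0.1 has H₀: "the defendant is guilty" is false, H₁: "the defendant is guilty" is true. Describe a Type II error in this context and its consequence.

Type II error: failing to reject H₀ when it is false — concluding that the defendant is guilty is not supported when in fact it is. Consequence: acquitting a guilty person.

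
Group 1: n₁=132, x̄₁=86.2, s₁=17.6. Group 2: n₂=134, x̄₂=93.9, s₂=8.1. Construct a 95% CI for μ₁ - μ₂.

Difference = -7.7. SE = √(17.6²/132 + 8.1²/134) = 1.684. CI = (-11.0, -4.4)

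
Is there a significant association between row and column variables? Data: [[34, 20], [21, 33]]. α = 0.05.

χ² = 6.261. df = 1, critical = 3.841. Reject H₀. Variables are dependent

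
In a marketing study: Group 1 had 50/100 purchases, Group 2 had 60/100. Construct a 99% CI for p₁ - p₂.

p̂₁ = 0.5, p̂₂ = 0.6. Difference = -0.1. CI = (-0.28, 0.08)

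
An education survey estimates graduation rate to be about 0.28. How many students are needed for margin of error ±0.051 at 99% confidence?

n = z²p(1-p)/E² = 2.576²×0.28×0.72/0.051² = 514.3 → n = 515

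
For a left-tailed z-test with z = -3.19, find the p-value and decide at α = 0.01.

p = P(Z < -3.19) = Φ(-3.19) ≈ 0.0007. Since p < 0.01, reject H₀ (significant) at α = 0.01.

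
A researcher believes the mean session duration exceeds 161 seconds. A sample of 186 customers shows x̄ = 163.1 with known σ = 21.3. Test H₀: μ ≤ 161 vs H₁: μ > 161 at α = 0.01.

z = 1.345. Critical value: 2.33. Fail to reject H₀.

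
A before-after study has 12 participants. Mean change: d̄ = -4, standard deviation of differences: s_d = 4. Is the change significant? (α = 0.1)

t = d̄/(s_d/√n) = -4/(4/√12) = -3.464. df = 11, critical t = ±1.796. Reject H₀.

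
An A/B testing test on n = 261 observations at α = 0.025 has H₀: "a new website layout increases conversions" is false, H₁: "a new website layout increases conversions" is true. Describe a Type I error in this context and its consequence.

Type I error: rejecting H₀ when it is true — concluding that a new website layout increases conversions when in fact it is not. Consequence: rolling out a layout that doesn't actually help — wasted engineering effort.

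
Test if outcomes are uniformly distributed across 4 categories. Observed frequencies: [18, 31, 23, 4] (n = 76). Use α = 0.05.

Expected = 19 each. χ² = Σ(O-E)²/E = 20.316. df = 3, critical value = 7.815. Reject H₀.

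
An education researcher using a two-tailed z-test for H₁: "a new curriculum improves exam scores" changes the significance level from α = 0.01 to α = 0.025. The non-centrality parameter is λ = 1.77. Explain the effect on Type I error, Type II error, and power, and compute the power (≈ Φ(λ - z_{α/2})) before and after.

Increasing α from 0.01 to 0.025:
• Type I error rate increases (α is the Type I rate by definition).
• Critical value moves from z_{α/2} = 2.576 to 2.241, so power = Φ(λ - z_{α/2}) goes from Φ(1.77 - 2.576) = 0.21 to Φ(1.77 - 2.241) = 0.319.
• Type II error rate β = 1 - power therefore decreases (0.79 → 0.681).
Appropriate when false negatives are costly — here, keeping the old curriculum when the new one would have helped students.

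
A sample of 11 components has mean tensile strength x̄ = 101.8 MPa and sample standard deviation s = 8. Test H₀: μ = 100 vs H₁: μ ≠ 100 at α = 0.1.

t = (x̄ - μ₀)/(s/√n) = (101.8 - 100)/(8/√11) = 0.746. df = 10, critical t = ±1.812. Fail to reject H₀.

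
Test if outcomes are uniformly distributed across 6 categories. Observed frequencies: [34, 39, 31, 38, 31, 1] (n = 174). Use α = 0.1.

Expected = 29 each. χ² = Σ(O-E)²/E = 34.414. df = 5, critical value = 9.236. Reject H₀.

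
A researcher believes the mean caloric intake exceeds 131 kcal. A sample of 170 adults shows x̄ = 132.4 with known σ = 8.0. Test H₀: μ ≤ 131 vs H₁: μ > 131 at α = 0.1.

z = 2.282. Critical value: 1.28. Reject H₀.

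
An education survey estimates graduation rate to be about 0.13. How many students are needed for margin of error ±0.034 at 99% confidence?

n = z²p(1-p)/E² = 2.576²×0.13×0.87/0.034² = 649.2 → n = 650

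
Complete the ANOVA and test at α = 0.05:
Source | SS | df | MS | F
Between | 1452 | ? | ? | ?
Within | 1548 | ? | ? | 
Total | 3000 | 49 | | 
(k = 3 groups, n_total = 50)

df_between = 2, df_within = 47. MS_between = 726.0, MS_within = 32.94. F = 22.043, F_crit ≈ 3.195. Reject H₀.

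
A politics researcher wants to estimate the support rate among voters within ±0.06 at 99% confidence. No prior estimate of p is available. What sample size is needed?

Conservative approach: use p = 0.5 (maximizes p(1-p) = 0.25). n = z²(0.25)/E² = 2.576²×0.25/0.06² = 460.8 → n = 461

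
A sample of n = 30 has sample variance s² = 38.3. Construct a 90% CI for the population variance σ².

df = 29. χ²_{0.05} = 42.557, χ²_{0.95} = 17.708. CI for σ² = ((n-1)s²/χ²_{α/2}, (n-1)s²/χ²_{1-α/2}) = (29·38.3/42.557, 29·38.3/17.708) = (26.1, 62.72)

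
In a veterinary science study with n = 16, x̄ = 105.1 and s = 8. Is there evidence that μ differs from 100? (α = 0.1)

t = (x̄ - μ₀)/(s/√n) = (105.1 - 100)/(8/√16) = 2.55. df = 15, critical t = ±1.753. Reject H₀.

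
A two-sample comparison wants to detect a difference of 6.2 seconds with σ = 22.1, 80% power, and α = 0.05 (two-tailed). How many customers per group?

n per group = 2(z_α/2 + z_β)²σ²/d² = 2×(1.96 + 0.84)²×22.1²/6.2² = 199.2 → n = 200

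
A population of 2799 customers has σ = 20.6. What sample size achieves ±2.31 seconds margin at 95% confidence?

Without FPC: n₀ = (1.96×20.6/2.31)² = 305.508. With FPC: n = n₀N/(n₀+N-1) = 275.5 → n = 276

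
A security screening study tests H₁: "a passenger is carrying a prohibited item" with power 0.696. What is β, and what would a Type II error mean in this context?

β = 1 - power = 1 - 0.696 = 0.304. A Type II error is failing to reject H₀ when H₀ is false (false negative) — here, failing to conclude that a passenger is carrying a prohibited item when in fact it is true. Consequence: letting a prohibited item through — security breach.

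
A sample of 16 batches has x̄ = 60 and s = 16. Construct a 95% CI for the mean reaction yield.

CI = x̄ ± t*(s/√n) = 60 ± 2.131(16/√16) = (51.48, 68.52)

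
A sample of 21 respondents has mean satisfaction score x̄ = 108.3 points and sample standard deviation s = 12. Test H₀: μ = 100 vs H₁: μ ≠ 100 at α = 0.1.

t = (x̄ - μ₀)/(s/√n) = (108.3 - 100)/(12/√21) = 3.17. df = 20, critical t = ±1.725. Reject H₀.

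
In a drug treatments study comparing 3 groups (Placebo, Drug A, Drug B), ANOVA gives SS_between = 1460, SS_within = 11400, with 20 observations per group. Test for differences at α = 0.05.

df_between = 2, df_within = 57. F = MS_between/MS_within = 730.0/200.0 = 3.65. F_crit ≈ 3.159. Reject H₀. At least one mean differs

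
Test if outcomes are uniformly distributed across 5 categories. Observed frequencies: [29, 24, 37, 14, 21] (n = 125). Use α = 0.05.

Expected = 25 each. χ² = Σ(O-E)²/E = 11.92. df = 4, critical value = 9.488. Reject H₀.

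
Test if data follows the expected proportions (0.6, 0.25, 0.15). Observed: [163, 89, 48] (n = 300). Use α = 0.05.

Expected: [180.0, 75.0, 45.0]. χ² = 4.419. df = 2, critical = 5.991. Fail to reject H₀.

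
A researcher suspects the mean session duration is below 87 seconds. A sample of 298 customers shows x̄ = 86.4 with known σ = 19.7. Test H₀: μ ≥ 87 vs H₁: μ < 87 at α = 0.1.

z = -0.526. Critical value: -1.28. Fail to reject H₀.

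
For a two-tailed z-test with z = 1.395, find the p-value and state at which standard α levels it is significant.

p = 2·P(Z > |1.395|) = 2·(1 - Φ(1.395)) ≈ 0.163. Not significant at any standard level.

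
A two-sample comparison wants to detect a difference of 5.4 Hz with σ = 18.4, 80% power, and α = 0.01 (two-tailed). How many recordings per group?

n per group = 2(z_α/2 + z_β)²σ²/d² = 2×(2.576 + 0.84)²×18.4²/5.4² = 271.0 → n = 271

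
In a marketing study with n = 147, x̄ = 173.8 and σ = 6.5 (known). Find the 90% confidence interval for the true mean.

CI = x̄ ± z*(σ/√n) = 173.8 ± 1.645(6.5/√147) = 173.8 ± 0.88 = (172.92, 174.68)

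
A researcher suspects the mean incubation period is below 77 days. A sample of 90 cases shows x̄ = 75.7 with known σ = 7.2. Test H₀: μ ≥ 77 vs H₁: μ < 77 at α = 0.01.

z = -1.713. Critical value: -2.33. Fail to reject H₀.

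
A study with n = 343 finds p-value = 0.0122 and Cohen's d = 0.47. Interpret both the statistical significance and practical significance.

Statistically significant (p = 0.0122 < 0.05). Cohen's d = 0.47 indicates a small effect size. Both statistical and practical significance should be considered.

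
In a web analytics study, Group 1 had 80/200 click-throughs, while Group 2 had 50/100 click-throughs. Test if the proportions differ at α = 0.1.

p̂₁ = 0.4, p̂₂ = 0.5, pooled p̂ = 0.433. z = -1.648. Critical: ±1.645. Reject H₀.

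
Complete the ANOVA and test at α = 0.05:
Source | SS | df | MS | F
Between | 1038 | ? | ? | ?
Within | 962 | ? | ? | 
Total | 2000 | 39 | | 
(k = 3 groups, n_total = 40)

df_between = 2, df_within = 37. MS_between = 519.0, MS_within = 26.0. F = 19.962, F_crit ≈ 3.252. Reject H₀.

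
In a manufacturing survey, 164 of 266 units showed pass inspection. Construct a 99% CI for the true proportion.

p̂ = 0.617. CI = p̂ ± z*√(p̂(1-p̂)/n) = (0.54, 0.693)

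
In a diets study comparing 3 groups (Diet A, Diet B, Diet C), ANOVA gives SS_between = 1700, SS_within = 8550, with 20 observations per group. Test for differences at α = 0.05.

df_between = 2, df_within = 57. F = MS_between/MS_within = 850.0/150.0 = 5.667. F_crit ≈ 3.159. Reject H₀. At least one mean differs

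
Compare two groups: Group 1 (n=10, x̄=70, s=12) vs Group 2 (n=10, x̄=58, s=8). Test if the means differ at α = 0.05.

Pooled sp = 10.2. t = 2.631, df = 18. Critical t = ±2.101. Reject H₀.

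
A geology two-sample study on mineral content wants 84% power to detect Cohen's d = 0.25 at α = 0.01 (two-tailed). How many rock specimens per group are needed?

z_{α/2} = 2.576, z_β = Φ⁻¹(0.84) = 0.994. For small effect (d = 0.25): n per group = 2(z_{α/2} + z_β)²/d² = 2(2.576 + 0.994)²/0.25² = 407.8 → 408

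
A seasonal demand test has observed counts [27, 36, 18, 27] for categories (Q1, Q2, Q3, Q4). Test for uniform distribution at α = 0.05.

Expected = 27 each. χ² = Σ(O-E)²/E = 6.0. df = 3, critical value = 7.815. Fail to reject H₀.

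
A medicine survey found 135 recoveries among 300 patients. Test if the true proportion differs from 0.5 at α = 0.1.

p̂ = 0.45, p₀ = 0.5. z = (p̂ - p₀)/√(p₀(1-p₀)/n) = -1.732. Critical: ±1.645. Reject H₀.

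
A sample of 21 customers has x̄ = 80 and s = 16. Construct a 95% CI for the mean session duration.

CI = x̄ ± t*(s/√n) = 80 ± 2.086(16/√21) = (72.72, 87.28)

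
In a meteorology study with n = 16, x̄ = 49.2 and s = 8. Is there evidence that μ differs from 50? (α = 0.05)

t = (x̄ - μ₀)/(s/√n) = (49.2 - 50)/(8/√16) = -0.4. df = 15, critical t = ±2.131. Fail to reject H₀.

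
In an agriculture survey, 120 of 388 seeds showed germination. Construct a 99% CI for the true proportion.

p̂ = 0.309. CI = p̂ ± z*√(p̂(1-p̂)/n) = (0.249, 0.37)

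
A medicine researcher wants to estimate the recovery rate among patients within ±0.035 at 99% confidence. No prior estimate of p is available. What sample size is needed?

Conservative approach: use p = 0.5 (maximizes p(1-p) = 0.25). n = z²(0.25)/E² = 2.576²×0.25/0.035² = 1354.2 → n = 1355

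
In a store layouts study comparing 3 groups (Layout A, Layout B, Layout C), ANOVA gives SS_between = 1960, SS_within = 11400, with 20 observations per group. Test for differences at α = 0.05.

df_between = 2, df_within = 57. F = MS_between/MS_within = 980.0/200.0 = 4.9. F_crit ≈ 3.159. Reject H₀. At least one mean differs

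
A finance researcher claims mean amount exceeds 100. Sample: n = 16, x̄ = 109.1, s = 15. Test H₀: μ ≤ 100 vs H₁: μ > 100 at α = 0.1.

t = (109.1 - 100)/(15/√16) = 2.427, df = 15. Critical t = 1.341. Reject H₀.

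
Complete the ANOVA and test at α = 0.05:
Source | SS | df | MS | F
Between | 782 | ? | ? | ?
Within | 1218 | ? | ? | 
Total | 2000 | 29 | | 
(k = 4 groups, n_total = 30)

df_between = 3, df_within = 26. MS_between = 260.67, MS_within = 46.85. F = 5.564, F_crit ≈ 2.975. Reject H₀.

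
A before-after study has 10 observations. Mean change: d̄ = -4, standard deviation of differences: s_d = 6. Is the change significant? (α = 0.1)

t = d̄/(s_d/√n) = -4/(6/√10) = -2.108. df = 9, critical t = ±1.833. Reject H₀.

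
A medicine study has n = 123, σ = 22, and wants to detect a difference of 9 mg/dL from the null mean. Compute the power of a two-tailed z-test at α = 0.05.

SE = σ/√n = 22/√123 = 1.984. Non-centrality λ = d/SE = 9/1.984 = 4.537. Power ≈ Φ(λ - z_{α/2}) = Φ(4.537 - 1.96) = Φ(2.577) = 0.995.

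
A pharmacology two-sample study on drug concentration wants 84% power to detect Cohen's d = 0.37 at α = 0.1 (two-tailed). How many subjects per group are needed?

z_{α/2} = 1.645, z_β = Φ⁻¹(0.84) = 0.994. For small effect (d = 0.37): n per group = 2(z_{α/2} + z_β)²/d² = 2(1.645 + 0.994)²/0.37² = 101.7 → 102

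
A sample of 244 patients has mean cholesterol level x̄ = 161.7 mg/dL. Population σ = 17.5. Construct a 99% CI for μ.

CI = x̄ ± z*(σ/√n) = 161.7 ± 2.576(17.5/√244) = 161.7 ± 2.89 = (158.81, 164.59)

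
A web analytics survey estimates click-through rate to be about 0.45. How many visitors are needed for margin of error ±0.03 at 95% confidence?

n = z²p(1-p)/E² = 1.96²×0.45×0.55/0.03² = 1056.4 → n = 1057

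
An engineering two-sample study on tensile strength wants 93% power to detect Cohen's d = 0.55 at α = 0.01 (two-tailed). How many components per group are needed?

z_{α/2} = 2.576, z_β = Φ⁻¹(0.93) = 1.476. For medium effect (d = 0.55): n per group = 2(z_{α/2} + z_β)²/d² = 2(2.576 + 1.476)²/0.55² = 108.6 → 109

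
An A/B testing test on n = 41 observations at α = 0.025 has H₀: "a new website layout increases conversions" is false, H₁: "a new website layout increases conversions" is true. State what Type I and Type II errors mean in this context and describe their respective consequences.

Type I (false positive): concluding that a new website layout increases conversions when it is not — rolling out a layout that doesn't actually help — wasted engineering effort. Type II (false negative): failing to conclude that a new website layout increases conversions when it is — discarding a layout that would have improved conversions — lost revenue. Which is costlier depends on domain priorities and is a judgement call rather than a statistical fact.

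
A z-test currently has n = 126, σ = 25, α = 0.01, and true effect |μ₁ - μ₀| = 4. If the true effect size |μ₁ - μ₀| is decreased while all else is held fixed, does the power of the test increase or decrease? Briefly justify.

Power decreases: a smaller true effect decreases the non-centrality λ = |μ₁ - μ₀|/(σ/√n).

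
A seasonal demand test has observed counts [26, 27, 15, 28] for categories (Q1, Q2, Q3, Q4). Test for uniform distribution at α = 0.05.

Expected = 24 each. χ² = Σ(O-E)²/E = 4.583. df = 3, critical value = 7.815. Fail to reject H₀.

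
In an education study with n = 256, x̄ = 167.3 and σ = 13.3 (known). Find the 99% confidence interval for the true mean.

CI = x̄ ± z*(σ/√n) = 167.3 ± 2.576(13.3/√256) = 167.3 ± 2.14 = (165.16, 169.44)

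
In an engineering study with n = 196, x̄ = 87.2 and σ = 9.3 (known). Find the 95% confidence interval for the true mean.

CI = x̄ ± z*(σ/√n) = 87.2 ± 1.96(9.3/√196) = 87.2 ± 1.3 = (85.9, 88.5)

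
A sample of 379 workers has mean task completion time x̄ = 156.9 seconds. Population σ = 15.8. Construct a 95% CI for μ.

CI = x̄ ± z*(σ/√n) = 156.9 ± 1.96(15.8/√379) = 156.9 ± 1.59 = (155.31, 158.49)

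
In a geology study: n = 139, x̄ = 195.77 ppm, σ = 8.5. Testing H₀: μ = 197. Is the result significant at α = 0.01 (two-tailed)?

z = (195.77 - 197)/(8.5/√139) = -1.706. Since |z| ≤ 2.576, not significant at α = 0.01.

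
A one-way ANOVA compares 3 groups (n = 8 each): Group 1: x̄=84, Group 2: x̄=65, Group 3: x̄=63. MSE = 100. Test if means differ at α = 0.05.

Grand mean = 70.67. SS_between = 2149.33, MS_between = 1074.67. F = 10.747, F_crit ≈ 3.467. Reject H₀.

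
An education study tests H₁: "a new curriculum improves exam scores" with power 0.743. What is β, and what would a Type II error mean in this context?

β = 1 - power = 1 - 0.743 = 0.257. A Type II error is failing to reject H₀ when H₀ is false (false negative) — here, failing to conclude that a new curriculum improves exam scores when in fact it is true. Consequence: keeping the old curriculum when the new one would have helped students.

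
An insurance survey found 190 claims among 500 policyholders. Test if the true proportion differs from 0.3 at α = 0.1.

p̂ = 0.38, p₀ = 0.3. z = (p̂ - p₀)/√(p₀(1-p₀)/n) = 3.904. Critical: ±1.645. Reject H₀.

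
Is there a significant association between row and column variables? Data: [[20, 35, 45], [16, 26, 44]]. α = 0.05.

χ² = 0.734. df = 2, critical = 5.991. Fail to reject H₀. No evidence of dependence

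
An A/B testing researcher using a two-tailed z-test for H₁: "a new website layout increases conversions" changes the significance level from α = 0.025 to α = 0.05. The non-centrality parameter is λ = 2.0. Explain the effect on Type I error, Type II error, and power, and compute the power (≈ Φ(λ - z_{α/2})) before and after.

Increasing α from 0.025 to 0.05:
• Type I error rate increases (α is the Type I rate by definition).
• Critical value moves from z_{α/2} = 2.241 to 1.96, so power = Φ(λ - z_{α/2}) goes from Φ(2.0 - 2.241) = 0.405 to Φ(2.0 - 1.96) = 0.516.
• Type II error rate β = 1 - power therefore decreases (0.595 → 0.484).
Appropriate when false negatives are costly — here, discarding a layout that would have improved conversions — lost revenue.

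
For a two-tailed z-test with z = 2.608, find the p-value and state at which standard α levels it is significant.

p = 2·P(Z > |2.608|) = 2·(1 - Φ(2.608)) ≈ 0.0091. Significant at α = 0.1; Significant at α = 0.05; Significant at α = 0.01.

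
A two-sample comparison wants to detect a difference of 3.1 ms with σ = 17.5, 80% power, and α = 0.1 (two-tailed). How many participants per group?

n per group = 2(z_α/2 + z_β)²σ²/d² = 2×(1.645 + 0.84)²×17.5²/3.1² = 393.6 → n = 394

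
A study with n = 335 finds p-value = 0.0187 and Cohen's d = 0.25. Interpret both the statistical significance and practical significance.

Statistically significant (p = 0.0187 < 0.05). Cohen's d = 0.25 indicates a small effect size. Both statistical and practical significance should be considered.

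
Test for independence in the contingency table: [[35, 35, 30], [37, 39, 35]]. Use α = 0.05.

χ² = 0.083. df = 2, critical = 5.991. Fail to reject H₀. No evidence of dependence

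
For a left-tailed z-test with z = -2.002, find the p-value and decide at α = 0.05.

p = P(Z < -2.002) = Φ(-2.002) ≈ 0.0226. Since p < 0.05, reject H₀ (significant) at α = 0.05.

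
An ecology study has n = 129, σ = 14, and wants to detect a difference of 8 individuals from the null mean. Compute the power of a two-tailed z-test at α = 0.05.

SE = σ/√n = 14/√129 = 1.233. Non-centrality λ = d/SE = 8/1.233 = 6.49. Power ≈ Φ(λ - z_{α/2}) = Φ(6.49 - 1.96) = Φ(4.53) = 1.0.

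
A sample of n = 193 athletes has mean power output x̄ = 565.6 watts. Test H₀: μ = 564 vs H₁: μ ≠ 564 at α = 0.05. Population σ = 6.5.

z = (x̄ - μ₀)/(σ/√n) = (565.6 - 564)/(6.5/√193) = 3.42. Critical value: ±1.96. Since |3.42| > 1.96, Reject H₀.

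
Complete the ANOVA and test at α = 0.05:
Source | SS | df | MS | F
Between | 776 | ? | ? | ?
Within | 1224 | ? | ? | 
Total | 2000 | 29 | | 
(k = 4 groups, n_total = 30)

df_between = 3, df_within = 26. MS_between = 258.67, MS_within = 47.08. F = 5.495, F_crit ≈ 2.975. Reject H₀.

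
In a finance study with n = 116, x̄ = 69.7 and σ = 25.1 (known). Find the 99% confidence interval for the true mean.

CI = x̄ ± z*(σ/√n) = 69.7 ± 2.576(25.1/√116) = 69.7 ± 6.0 = (63.7, 75.7)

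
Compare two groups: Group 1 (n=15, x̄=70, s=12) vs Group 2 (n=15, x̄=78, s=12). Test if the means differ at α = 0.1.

Pooled sp = 12.0. t = -1.826, df = 28. Critical t = ±1.701. Reject H₀.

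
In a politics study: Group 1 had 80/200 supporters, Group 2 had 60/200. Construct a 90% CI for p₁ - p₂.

p̂₁ = 0.4, p̂₂ = 0.3. Difference = 0.1. CI = (0.022, 0.178)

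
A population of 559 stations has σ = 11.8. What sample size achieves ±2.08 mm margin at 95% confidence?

Without FPC: n₀ = (1.96×11.8/2.08)² = 123.637. With FPC: n = n₀N/(n₀+N-1) = 101.4 → n = 102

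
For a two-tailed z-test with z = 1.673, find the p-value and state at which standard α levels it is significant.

p = 2·P(Z > |1.673|) = 2·(1 - Φ(1.673)) ≈ 0.0943. Significant at α = 0.1.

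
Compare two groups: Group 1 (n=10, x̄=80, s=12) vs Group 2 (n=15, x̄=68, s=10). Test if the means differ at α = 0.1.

Pooled sp = 10.83. t = 2.715, df = 23. Critical t = ±1.714. Reject H₀.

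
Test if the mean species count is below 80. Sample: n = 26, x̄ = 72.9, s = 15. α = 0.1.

t = (72.9 - 80)/(15/√26) = -2.414, df = 25. Critical t = -1.316. Reject H₀.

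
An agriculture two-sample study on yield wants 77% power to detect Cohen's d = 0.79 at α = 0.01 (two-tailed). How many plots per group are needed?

z_{α/2} = 2.576, z_β = Φ⁻¹(0.77) = 0.739. For medium effect (d = 0.79): n per group = 2(z_{α/2} + z_β)²/d² = 2(2.576 + 0.739)²/0.79² = 35.2 → 36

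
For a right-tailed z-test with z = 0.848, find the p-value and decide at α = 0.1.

p = P(Z > 0.848) = 1 - Φ(0.848) ≈ 0.1982. Since p ≥ 0.1, fail to reject H₀ (not significant) at α = 0.1.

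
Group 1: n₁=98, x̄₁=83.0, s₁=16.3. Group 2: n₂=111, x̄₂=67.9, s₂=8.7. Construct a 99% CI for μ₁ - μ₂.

Difference = 15.1. SE = √(16.3²/98 + 8.7²/111) = 1.842. CI = (10.35, 19.85)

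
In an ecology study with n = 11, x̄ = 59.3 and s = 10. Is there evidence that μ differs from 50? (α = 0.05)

t = (x̄ - μ₀)/(s/√n) = (59.3 - 50)/(10/√11) = 3.084. df = 10, critical t = ±2.228. Reject H₀.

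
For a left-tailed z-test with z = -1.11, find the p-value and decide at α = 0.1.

p = P(Z < -1.11) = Φ(-1.11) ≈ 0.1335. Since p ≥ 0.1, fail to reject H₀ (not significant) at α = 0.1.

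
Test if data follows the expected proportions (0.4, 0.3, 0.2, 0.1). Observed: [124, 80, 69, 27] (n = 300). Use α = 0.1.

Expected: [120.0, 90.0, 60.0, 30.0]. χ² = 2.894. df = 3, critical = 6.251. Fail to reject H₀.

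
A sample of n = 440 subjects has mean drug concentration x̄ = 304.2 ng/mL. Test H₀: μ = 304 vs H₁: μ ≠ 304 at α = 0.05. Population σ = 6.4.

z = (x̄ - μ₀)/(σ/√n) = (304.2 - 304)/(6.4/√440) = 0.656. Critical value: ±1.96. Since |0.656| ≤ 1.96, Fail to reject H₀.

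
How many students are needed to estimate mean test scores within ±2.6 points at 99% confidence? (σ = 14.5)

n = (z*σ/E)² = (2.576×14.5/2.6)² = 206.4 → n = 207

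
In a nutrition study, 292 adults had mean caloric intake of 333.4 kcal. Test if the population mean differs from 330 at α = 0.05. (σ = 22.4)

z = (x̄ - μ₀)/(σ/√n) = (333.4 - 330)/(22.4/√292) = 2.594. Critical value: ±1.96. Since |2.594| > 1.96, Reject H₀.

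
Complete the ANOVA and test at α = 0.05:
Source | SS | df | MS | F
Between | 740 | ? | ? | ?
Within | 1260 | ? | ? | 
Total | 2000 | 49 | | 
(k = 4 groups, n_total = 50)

df_between = 3, df_within = 46. MS_between = 246.67, MS_within = 27.39. F = 9.005, F_crit ≈ 2.807. Reject H₀.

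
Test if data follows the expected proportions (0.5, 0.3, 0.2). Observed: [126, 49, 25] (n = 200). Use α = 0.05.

Expected: [100.0, 60.0, 40.0]. χ² = 14.402. df = 2, critical = 5.991. Reject H₀.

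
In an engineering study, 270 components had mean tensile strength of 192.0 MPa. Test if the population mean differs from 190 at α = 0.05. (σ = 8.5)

z = (x̄ - μ₀)/(σ/√n) = (192.0 - 190)/(8.5/√270) = 3.866. Critical value: ±1.96. Since |3.866| > 1.96, Reject H₀.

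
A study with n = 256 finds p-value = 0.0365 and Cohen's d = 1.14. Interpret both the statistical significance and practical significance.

Statistically significant (p = 0.0365 < 0.05). Cohen's d = 1.14 indicates a large effect size. Both statistical and practical significance should be considered.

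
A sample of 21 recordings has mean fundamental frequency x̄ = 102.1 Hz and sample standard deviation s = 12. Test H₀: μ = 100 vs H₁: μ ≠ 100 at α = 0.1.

t = (x̄ - μ₀)/(s/√n) = (102.1 - 100)/(12/√21) = 0.802. df = 20, critical t = ±1.725. Fail to reject H₀.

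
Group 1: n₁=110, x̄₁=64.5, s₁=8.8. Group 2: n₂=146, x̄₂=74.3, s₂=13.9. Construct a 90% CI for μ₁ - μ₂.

Difference = -9.8. SE = √(8.8²/110 + 13.9²/146) = 1.424. CI = (-12.14, -7.46)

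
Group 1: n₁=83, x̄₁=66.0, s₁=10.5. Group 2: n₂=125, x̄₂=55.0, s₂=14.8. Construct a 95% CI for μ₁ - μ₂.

Difference = 11.0. SE = √(10.5²/83 + 14.8²/125) = 1.755. CI = (7.56, 14.44)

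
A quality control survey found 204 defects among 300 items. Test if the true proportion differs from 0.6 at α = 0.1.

p̂ = 0.68, p₀ = 0.6. z = (p̂ - p₀)/√(p₀(1-p₀)/n) = 2.828. Critical: ±1.645. Reject H₀.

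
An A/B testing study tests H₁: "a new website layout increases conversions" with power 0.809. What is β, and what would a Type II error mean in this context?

β = 1 - power = 1 - 0.809 = 0.191. A Type II error is failing to reject H₀ when H₀ is false (false negative) — here, failing to conclude that a new website layout increases conversions when in fact it is true. Consequence: discarding a layout that would have improved conversions — lost revenue.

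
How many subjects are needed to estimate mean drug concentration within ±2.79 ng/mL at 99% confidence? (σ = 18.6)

n = (z*σ/E)² = (2.576×18.6/2.79)² = 294.9 → n = 295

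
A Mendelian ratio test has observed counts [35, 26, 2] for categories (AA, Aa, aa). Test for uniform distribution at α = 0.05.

Expected = 21 each. χ² = Σ(O-E)²/E = 27.714. df = 2, critical value = 5.991. Reject H₀.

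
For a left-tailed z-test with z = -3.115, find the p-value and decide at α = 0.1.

p = P(Z < -3.115) = Φ(-3.115) ≈ 0.0009. Since p < 0.1, reject H₀ (significant) at α = 0.1.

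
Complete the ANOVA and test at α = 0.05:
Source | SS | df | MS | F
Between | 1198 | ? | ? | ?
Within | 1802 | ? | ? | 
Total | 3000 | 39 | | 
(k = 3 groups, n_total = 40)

df_between = 2, df_within = 37. MS_between = 599.0, MS_within = 48.7. F = 12.299, F_crit ≈ 3.252. Reject H₀.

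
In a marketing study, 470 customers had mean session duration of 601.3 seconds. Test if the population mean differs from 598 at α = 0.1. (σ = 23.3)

z = (x̄ - μ₀)/(σ/√n) = (601.3 - 598)/(23.3/√470) = 3.07. Critical value: ±1.645. Since |3.07| > 1.645, Reject H₀.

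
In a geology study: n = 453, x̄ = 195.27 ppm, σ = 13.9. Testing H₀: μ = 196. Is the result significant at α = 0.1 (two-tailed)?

z = (195.27 - 196)/(13.9/√453) = -1.118. Since |z| ≤ 1.645, not significant at α = 0.1.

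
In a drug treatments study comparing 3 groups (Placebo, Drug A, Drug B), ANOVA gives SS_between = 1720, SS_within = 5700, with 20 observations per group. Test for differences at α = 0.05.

df_between = 2, df_within = 57. F = MS_between/MS_within = 860.0/100.0 = 8.6. F_crit ≈ 3.159. Reject H₀. At least one mean differs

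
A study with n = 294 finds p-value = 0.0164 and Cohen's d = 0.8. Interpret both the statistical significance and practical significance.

Statistically significant (p = 0.0164 < 0.05). Cohen's d = 0.8 indicates a large effect size. Both statistical and practical significance should be considered.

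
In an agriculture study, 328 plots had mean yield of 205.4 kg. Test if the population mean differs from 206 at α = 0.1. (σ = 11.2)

z = (x̄ - μ₀)/(σ/√n) = (205.4 - 206)/(11.2/√328) = -0.97. Critical value: ±1.645. Since |-0.97| ≤ 1.645, Fail to reject H₀.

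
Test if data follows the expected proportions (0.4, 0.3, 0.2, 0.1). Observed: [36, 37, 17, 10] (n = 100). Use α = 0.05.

Expected: [40.0, 30.0, 20.0, 10.0]. χ² = 2.483. df = 3, critical = 7.815. Fail to reject H₀.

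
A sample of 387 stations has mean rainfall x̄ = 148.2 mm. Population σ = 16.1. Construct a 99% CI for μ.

CI = x̄ ± z*(σ/√n) = 148.2 ± 2.576(16.1/√387) = 148.2 ± 2.11 = (146.09, 150.31)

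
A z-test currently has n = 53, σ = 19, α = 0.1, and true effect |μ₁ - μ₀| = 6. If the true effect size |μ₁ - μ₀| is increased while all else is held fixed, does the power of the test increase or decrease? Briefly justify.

Power increases: a larger true effect increases the non-centrality λ = |μ₁ - μ₀|/(σ/√n).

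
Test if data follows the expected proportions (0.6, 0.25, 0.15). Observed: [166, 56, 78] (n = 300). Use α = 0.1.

Expected: [180.0, 75.0, 45.0]. χ² = 30.102. df = 2, critical = 4.605. Reject H₀.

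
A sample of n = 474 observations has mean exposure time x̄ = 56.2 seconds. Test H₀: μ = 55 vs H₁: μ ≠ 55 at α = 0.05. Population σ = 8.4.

z = (x̄ - μ₀)/(σ/√n) = (56.2 - 55)/(8.4/√474) = 3.11. Critical value: ±1.96. Since |3.11| > 1.96, Reject H₀.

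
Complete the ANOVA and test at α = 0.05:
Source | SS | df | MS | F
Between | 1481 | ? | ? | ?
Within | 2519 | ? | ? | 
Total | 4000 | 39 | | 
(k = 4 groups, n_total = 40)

df_between = 3, df_within = 36. MS_between = 493.67, MS_within = 69.97. F = 7.055, F_crit ≈ 2.866. Reject H₀.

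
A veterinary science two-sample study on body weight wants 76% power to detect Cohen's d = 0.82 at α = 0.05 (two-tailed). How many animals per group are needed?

z_{α/2} = 1.96, z_β = Φ⁻¹(0.76) = 0.706. For large effect (d = 0.82): n per group = 2(z_{α/2} + z_β)²/d² = 2(1.96 + 0.706)²/0.82² = 21.1 → 22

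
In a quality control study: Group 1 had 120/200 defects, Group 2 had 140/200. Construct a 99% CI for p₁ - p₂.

p̂₁ = 0.6, p̂₂ = 0.7. Difference = -0.1. CI = (-0.222, 0.022)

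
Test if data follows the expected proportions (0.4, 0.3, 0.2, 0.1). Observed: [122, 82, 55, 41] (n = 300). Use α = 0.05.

Expected: [120.0, 90.0, 60.0, 30.0]. χ² = 5.194. df = 3, critical = 7.815. Fail to reject H₀.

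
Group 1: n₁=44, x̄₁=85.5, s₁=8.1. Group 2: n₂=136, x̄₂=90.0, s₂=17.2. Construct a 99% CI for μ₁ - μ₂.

Difference = -4.5. SE = √(8.1²/44 + 17.2²/136) = 1.915. CI = (-9.43, 0.43)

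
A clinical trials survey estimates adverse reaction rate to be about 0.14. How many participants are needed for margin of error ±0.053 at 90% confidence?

n = z²p(1-p)/E² = 1.645²×0.14×0.86/0.053² = 116.0 → n = 116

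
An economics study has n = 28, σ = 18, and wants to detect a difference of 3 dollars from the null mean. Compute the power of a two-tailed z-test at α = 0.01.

SE = σ/√n = 18/√28 = 3.402. Non-centrality λ = d/SE = 3/3.402 = 0.882. Power ≈ Φ(λ - z_{α/2}) = Φ(0.882 - 2.576) = Φ(-1.694) = 0.045.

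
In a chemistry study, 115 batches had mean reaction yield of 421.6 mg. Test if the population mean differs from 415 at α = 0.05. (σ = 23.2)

z = (x̄ - μ₀)/(σ/√n) = (421.6 - 415)/(23.2/√115) = 3.051. Critical value: ±1.96. Since |3.051| > 1.96, Reject H₀.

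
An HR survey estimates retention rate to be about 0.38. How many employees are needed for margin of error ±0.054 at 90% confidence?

n = z²p(1-p)/E² = 1.645²×0.38×0.62/0.054² = 218.6 → n = 219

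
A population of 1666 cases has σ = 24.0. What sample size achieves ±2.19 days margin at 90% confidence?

Without FPC: n₀ = (1.645×24.0/2.19)² = 324.987. With FPC: n = n₀N/(n₀+N-1) = 272.1 → n = 273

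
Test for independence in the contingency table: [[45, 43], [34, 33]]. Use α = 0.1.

χ² = 0.002. df = 1, critical = 2.706. Fail to reject H₀. No evidence of dependence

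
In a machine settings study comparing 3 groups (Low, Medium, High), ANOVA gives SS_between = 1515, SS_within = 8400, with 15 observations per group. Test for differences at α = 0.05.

df_between = 2, df_within = 42. F = MS_between/MS_within = 757.5/200.0 = 3.788. F_crit ≈ 3.22. Reject H₀. At least one mean differs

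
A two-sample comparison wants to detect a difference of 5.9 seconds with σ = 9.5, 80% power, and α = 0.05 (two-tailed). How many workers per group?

n per group = 2(z_α/2 + z_β)²σ²/d² = 2×(1.96 + 0.84)²×9.5²/5.9² = 40.7 → n = 41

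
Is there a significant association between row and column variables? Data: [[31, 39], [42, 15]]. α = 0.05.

χ² = 11.11. df = 1, critical = 3.841. Reject H₀. Variables are dependent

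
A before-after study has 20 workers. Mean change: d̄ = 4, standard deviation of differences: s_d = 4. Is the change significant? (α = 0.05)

t = d̄/(s_d/√n) = 4/(4/√20) = 4.472. df = 19, critical t = ±2.093. Reject H₀.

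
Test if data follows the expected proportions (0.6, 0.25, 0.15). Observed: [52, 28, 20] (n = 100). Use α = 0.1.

Expected: [60.0, 25.0, 15.0]. χ² = 3.093. df = 2, critical = 4.605. Fail to reject H₀.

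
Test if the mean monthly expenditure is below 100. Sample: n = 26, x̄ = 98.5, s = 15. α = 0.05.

t = (98.5 - 100)/(15/√26) = -0.51, df = 25. Critical t = -1.708. Fail to reject H₀.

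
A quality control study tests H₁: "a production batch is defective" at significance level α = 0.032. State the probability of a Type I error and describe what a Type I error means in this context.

P(Type I error) = α = 0.032. A Type I error is rejecting H₀ when H₀ is actually true (false positive) — here, concluding that a production batch is defective when in fact this is not the case. Consequence: scrapping a good batch — wasted material and cost for no reason.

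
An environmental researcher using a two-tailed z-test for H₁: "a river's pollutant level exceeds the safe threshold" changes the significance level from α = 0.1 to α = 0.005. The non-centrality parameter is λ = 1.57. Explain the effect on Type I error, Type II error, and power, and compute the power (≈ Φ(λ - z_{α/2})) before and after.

Decreasing α from 0.1 to 0.005:
• Type I error rate decreases (α is the Type I rate by definition).
• Critical value moves from z_{α/2} = 1.645 to 2.807, so power = Φ(λ - z_{α/2}) goes from Φ(1.57 - 1.645) = 0.47 to Φ(1.57 - 2.807) = 0.108.
• Type II error rate β = 1 - power therefore increases (0.53 → 0.892).
Appropriate when false positives are costly — here, shutting down a compliant factory unnecessarily.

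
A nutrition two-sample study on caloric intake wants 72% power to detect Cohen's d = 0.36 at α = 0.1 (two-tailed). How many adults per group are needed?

z_{α/2} = 1.645, z_β = Φ⁻¹(0.72) = 0.583. For small effect (d = 0.36): n per group = 2(z_{α/2} + z_β)²/d² = 2(1.645 + 0.583)²/0.36² = 76.6 → 77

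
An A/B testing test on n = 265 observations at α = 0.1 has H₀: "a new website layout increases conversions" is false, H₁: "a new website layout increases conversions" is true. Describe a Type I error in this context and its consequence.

Type I error: rejecting H₀ when it is true — concluding that a new website layout increases conversions when in fact it is not. Consequence: rolling out a layout that doesn't actually help — wasted engineering effort.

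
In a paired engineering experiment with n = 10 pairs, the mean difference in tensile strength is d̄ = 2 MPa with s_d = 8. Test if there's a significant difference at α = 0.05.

t = d̄/(s_d/√n) = 2/(8/√10) = 0.791. df = 9, critical t = ±2.262. Fail to reject H₀.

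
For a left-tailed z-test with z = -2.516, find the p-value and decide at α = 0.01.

p = P(Z < -2.516) = Φ(-2.516) ≈ 0.0059. Since p < 0.01, reject H₀ (significant) at α = 0.01.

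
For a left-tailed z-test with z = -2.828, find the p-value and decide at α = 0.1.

p = P(Z < -2.828) = Φ(-2.828) ≈ 0.0023. Since p < 0.1, reject H₀ (significant) at α = 0.1.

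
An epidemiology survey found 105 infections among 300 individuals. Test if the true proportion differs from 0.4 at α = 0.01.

p̂ = 0.35, p₀ = 0.4. z = (p̂ - p₀)/√(p₀(1-p₀)/n) = -1.768. Critical: ±2.576. Fail to reject H₀.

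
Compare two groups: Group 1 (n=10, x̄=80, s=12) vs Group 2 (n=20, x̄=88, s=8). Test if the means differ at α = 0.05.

Pooled sp = 9.47. t = -2.181, df = 28. Critical t = ±2.048. Reject H₀.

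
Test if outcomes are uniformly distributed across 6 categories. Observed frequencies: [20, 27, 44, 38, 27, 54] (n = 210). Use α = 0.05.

Expected = 35 each. χ² = Σ(O-E)²/E = 22.971. df = 5, critical value = 11.07. Reject H₀.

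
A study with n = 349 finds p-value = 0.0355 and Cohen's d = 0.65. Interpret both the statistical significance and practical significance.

Statistically significant (p = 0.0355 < 0.05). Cohen's d = 0.65 indicates a medium effect size. Both statistical and practical significance should be considered.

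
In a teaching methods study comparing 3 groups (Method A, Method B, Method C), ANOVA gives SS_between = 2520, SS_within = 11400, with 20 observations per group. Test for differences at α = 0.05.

df_between = 2, df_within = 57. F = MS_between/MS_within = 1260.0/200.0 = 6.3. F_crit ≈ 3.159. Reject H₀. At least one mean differs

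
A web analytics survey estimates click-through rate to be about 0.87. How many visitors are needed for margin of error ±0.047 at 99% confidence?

n = z²p(1-p)/E² = 2.576²×0.87×0.13/0.047² = 339.7 → n = 340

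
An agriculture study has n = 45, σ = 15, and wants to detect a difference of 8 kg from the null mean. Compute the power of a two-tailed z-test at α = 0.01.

SE = σ/√n = 15/√45 = 2.236. Non-centrality λ = d/SE = 8/2.236 = 3.578. Power ≈ Φ(λ - z_{α/2}) = Φ(3.578 - 2.576) = Φ(1.002) = 0.842.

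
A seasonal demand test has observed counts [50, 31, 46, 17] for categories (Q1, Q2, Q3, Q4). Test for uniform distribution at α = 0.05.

Expected = 36 each. χ² = Σ(O-E)²/E = 18.944. df = 3, critical value = 7.815. Reject H₀.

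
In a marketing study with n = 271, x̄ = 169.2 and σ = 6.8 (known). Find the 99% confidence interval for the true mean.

CI = x̄ ± z*(σ/√n) = 169.2 ± 2.576(6.8/√271) = 169.2 ± 1.06 = (168.14, 170.26)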